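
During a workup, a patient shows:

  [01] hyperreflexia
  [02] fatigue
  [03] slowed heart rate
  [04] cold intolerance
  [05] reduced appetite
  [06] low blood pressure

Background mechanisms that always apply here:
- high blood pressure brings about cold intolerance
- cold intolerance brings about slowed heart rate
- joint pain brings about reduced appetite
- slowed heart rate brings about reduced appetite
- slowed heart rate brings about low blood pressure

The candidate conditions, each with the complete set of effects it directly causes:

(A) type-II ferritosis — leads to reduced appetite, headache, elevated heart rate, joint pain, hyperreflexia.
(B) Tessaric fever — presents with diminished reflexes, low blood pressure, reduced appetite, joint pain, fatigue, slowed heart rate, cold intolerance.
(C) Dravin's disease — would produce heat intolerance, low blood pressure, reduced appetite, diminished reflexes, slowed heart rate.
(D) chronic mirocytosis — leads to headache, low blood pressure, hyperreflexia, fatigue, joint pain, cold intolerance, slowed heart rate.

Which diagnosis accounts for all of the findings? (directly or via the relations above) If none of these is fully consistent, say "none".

D

Per-candidate check:
(A) type-II ferritosis — fails on fatigue, slowed heart rate, cold intolerance, low blood pressure (predicts elevated heart rate, not slowed heart rate)
(B) Tessaric fever — hyperreflexia -; fatigue +; slowed heart rate +; cold intolerance +; reduced appetite +; low blood pressure +
(C) Dravin's disease — fails on hyperreflexia, fatigue, cold intolerance (predicts diminished reflexes, not hyperreflexia; predicts heat intolerance, not cold intolerance)
(D) chronic mirocytosis — hyperreflexia +; fatigue +; slowed heart rate +; cold intolerance +; reduced appetite + (via slowed heart rate → reduced appetite); low blood pressure +
(D) is the only candidate with no mismatches.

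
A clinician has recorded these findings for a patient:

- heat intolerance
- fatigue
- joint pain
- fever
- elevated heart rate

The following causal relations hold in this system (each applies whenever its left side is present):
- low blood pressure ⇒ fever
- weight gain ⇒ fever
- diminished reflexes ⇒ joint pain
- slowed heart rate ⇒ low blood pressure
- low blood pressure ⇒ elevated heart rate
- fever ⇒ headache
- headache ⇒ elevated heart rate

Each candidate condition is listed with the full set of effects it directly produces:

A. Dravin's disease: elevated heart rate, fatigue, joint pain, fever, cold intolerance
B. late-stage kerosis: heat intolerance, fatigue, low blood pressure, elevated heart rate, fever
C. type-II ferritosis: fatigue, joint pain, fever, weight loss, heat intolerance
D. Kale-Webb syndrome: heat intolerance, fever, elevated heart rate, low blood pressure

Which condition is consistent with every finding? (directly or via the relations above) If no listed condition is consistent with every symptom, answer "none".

C

Checking each candidate against the observations:
(A) Dravin's disease — heat intolerance ✗; fatigue ✓; joint pain ✓; fever ✓; elevated heart rate ✓
(B) late-stage kerosis — does not account for joint pain
(C) type-II ferritosis — heat intolerance ✓; fatigue ✓; joint pain ✓; fever ✓; elevated heart rate ✓ (through fever → headache → elevated heart rate)
(D) Kale-Webb syndrome — heat intolerance ✓; fatigue ✗; joint pain ✗; fever ✓; elevated heart rate ✓
(C) is the only candidate with no mismatches.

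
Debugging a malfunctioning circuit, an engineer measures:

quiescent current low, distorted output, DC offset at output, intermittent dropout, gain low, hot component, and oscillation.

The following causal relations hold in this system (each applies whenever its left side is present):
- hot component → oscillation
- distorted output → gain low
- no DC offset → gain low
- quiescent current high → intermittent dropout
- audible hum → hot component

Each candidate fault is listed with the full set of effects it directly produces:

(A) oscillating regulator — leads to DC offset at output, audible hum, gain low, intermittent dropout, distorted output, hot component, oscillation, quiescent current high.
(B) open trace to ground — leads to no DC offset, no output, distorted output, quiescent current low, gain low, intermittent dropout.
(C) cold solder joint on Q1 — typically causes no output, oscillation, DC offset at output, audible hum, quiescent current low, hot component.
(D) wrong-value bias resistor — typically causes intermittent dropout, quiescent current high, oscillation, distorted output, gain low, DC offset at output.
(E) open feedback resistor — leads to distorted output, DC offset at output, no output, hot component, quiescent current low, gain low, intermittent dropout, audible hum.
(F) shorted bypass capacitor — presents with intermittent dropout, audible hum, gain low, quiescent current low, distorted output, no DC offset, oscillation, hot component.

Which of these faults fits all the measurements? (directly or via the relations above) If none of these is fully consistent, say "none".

E

For each candidate, compare predicted effects to what was observed:
(A) oscillating regulator — fails on quiescent current low (predicts quiescent current high, not quiescent current low)
(B) open trace to ground — quiescent current low ✓; distorted output ✓; DC offset at output ✗; intermittent dropout ✓; gain low ✓; hot component ✗; oscillation ✗
(C) cold solder joint on Q1 — quiescent current low ✓; distorted output ✗; DC offset at output ✓; intermittent dropout ✗; gain low ✗; hot component ✓; oscillation ✓
(D) wrong-value bias resistor — quiescent current low ✗; distorted output ✓; DC offset at output ✓; intermittent dropout ✓; gain low ✓; hot component ✗; oscillation ✓
(E) open feedback resistor — accounts for every observation (oscillation by hot component → oscillation)
(F) shorted bypass capacitor — fails on DC offset at output (predicts no DC offset, not DC offset at output)
Only (E) is consistent with every observation.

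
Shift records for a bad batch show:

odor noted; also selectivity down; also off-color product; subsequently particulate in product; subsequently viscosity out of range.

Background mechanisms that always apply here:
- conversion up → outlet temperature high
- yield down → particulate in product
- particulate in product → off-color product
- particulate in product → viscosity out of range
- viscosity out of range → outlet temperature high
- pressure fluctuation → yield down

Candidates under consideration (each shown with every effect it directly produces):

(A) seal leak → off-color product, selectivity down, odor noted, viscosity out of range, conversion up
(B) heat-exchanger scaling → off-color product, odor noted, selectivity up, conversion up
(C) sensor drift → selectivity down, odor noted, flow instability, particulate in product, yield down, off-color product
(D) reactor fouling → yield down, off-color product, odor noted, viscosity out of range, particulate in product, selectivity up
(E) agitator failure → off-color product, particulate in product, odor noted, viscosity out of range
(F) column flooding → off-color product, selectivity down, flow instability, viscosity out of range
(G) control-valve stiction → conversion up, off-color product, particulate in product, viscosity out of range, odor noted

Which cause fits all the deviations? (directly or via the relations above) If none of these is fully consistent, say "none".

Testing each hypothesis:
(A) seal leak — odor noted +; selectivity down +; off-color product +; particulate in product -; viscosity out of range +
(B) heat-exchanger scaling — odor noted +; selectivity down -; off-color product +; particulate in product -; viscosity out of range -
(C) sensor drift — odor noted +; selectivity down +; off-color product +; particulate in product +; viscosity out of range + (through particulate in product → viscosity out of range)
(D) reactor fouling — fails on selectivity down (predicts selectivity up, not selectivity down)
(E) agitator failure — does not account for selectivity down
(F) column flooding — does not account for odor noted, particulate in product
(G) control-valve stiction — does not account for selectivity down
Only (C) is consistent with every observation.

C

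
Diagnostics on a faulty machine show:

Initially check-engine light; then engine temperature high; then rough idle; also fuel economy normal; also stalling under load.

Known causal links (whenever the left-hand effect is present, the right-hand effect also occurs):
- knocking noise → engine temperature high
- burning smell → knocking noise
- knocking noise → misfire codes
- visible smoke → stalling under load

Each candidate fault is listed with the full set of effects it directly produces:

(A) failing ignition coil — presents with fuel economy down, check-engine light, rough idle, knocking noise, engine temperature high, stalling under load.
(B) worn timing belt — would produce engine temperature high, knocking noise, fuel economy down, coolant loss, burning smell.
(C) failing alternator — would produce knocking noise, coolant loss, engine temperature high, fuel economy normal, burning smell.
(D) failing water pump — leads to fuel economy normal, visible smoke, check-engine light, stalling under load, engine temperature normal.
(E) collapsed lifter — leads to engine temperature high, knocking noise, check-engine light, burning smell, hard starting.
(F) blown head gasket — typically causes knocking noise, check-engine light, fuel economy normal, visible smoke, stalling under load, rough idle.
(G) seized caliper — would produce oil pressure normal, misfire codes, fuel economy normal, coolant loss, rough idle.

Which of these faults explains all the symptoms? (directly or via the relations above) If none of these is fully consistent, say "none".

Testing each hypothesis:
(A) failing ignition coil — fails on fuel economy normal (predicts fuel economy down, not fuel economy normal)
(B) worn timing belt — check-engine light ✗; engine temperature high ✓; rough idle ✗; fuel economy normal ✗; stalling under load ✗
(C) failing alternator — does not account for check-engine light, rough idle, stalling under load
(D) failing water pump — fails on engine temperature high, rough idle (predicts engine temperature normal, not engine temperature high)
(E) collapsed lifter — check-engine light ✓; engine temperature high ✓; rough idle ✗; fuel economy normal ✗; stalling under load ✗
(F) blown head gasket — accounts for every observation (engine temperature high by knocking noise → engine temperature high)
(G) seized caliper — does not account for check-engine light, engine temperature high, stalling under load
(F) is the only candidate with no mismatches.

F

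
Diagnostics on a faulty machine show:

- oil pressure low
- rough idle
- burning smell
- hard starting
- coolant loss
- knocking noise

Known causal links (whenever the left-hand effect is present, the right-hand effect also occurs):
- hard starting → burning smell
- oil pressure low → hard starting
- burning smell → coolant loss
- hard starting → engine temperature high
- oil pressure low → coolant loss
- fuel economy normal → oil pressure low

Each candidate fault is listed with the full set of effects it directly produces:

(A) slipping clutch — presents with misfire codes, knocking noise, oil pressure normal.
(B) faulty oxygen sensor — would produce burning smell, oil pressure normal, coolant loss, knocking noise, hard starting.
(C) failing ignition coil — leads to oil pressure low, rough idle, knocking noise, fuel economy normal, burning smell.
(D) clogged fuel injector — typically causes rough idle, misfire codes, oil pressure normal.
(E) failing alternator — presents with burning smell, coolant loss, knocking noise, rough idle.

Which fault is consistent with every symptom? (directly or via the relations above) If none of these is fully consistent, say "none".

Testing each hypothesis:
(A) slipping clutch — oil pressure low ✗; rough idle ✗; burning smell ✗; hard starting ✗; coolant loss ✗; knocking noise ✓
(B) faulty oxygen sensor — fails on oil pressure low, rough idle (predicts oil pressure normal, not oil pressure low)
(C) failing ignition coil — accounts for every observation (hard starting through oil pressure low → hard starting)
(D) clogged fuel injector — fails on oil pressure low, burning smell, hard starting, coolant loss, knocking noise (predicts oil pressure normal, not oil pressure low)
(E) failing alternator — does not account for oil pressure low, hard starting
(C) alone accounts for all the evidence.

C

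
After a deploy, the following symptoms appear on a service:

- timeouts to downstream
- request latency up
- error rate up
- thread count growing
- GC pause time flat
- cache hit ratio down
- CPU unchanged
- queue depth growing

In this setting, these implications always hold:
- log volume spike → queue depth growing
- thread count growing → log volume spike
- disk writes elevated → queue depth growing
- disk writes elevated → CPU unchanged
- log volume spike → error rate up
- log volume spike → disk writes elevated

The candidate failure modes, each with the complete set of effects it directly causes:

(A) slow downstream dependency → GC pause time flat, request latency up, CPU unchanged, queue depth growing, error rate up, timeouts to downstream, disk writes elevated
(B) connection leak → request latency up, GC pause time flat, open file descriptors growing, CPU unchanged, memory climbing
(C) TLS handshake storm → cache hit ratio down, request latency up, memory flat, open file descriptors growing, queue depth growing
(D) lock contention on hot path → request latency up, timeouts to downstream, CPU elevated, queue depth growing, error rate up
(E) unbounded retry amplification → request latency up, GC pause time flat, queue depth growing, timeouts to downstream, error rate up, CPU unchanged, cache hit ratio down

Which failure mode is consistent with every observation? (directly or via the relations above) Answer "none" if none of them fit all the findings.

none

Checking each candidate against the observations:
(A) slow downstream dependency — does not account for thread count growing, cache hit ratio down
(B) connection leak — timeouts to downstream ✗; request latency up ✓; error rate up ✗; thread count growing ✗; GC pause time flat ✓; cache hit ratio down ✗; CPU unchanged ✓; queue depth growing ✗
(C) TLS handshake storm — does not account for timeouts to downstream, error rate up, thread count growing, GC pause time flat, CPU unchanged
(D) lock contention on hot path — timeouts to downstream ✓; request latency up ✓; error rate up ✓; thread count growing ✗; GC pause time flat ✗; cache hit ratio down ✗; CPU unchanged ✗; queue depth growing ✓
(E) unbounded retry amplification — timeouts to downstream ✓; request latency up ✓; error rate up ✓; thread count growing ✗; GC pause time flat ✓; cache hit ratio down ✓; CPU unchanged ✓; queue depth growing ✓
None of the listed candidates fits everything.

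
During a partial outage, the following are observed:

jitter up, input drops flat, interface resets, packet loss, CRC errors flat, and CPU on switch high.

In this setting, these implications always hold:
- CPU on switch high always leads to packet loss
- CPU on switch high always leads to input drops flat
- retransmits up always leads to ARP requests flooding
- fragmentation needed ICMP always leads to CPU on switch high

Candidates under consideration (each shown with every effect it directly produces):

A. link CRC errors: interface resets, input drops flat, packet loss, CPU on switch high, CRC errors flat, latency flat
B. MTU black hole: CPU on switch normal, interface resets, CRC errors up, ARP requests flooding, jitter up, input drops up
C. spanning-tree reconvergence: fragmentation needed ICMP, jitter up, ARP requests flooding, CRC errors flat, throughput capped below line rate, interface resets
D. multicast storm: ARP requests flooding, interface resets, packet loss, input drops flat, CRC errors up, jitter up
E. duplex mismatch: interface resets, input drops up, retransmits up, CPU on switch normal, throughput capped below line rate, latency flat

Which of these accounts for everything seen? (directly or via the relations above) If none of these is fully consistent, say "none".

For each candidate, compare predicted effects to what was observed:
(A) link CRC errors — jitter up miss; input drops flat match; interface resets match; packet loss match; CRC errors flat match; CPU on switch high match
(B) MTU black hole — jitter up match; input drops flat miss; interface resets match; packet loss miss; CRC errors flat miss; CPU on switch high miss
(C) spanning-tree reconvergence — accounts for every observation (input drops flat through fragmentation needed ICMP → CPU on switch high → input drops flat)
(D) multicast storm — jitter up match; input drops flat match; interface resets match; packet loss match; CRC errors flat miss; CPU on switch high miss
(E) duplex mismatch — fails on jitter up, input drops flat, packet loss, CRC errors flat, CPU on switch high (predicts input drops up, not input drops flat; predicts CPU on switch normal, not CPU on switch high)
Only (C) is consistent with every observation.

C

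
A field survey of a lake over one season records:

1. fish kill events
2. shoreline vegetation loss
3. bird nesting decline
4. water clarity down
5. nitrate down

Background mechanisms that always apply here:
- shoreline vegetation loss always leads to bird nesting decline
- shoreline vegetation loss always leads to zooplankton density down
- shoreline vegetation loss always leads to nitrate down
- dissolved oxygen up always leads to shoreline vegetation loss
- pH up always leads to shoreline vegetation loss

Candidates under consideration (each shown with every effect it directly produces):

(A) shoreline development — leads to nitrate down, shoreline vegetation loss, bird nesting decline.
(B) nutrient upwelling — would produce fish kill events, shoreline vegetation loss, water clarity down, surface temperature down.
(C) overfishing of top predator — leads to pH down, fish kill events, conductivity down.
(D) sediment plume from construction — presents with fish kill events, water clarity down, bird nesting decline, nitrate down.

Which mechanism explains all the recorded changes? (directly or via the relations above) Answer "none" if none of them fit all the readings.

Testing each hypothesis:
(A) shoreline development — does not account for fish kill events, water clarity down
(B) nutrient upwelling — accounts for every observation (bird nesting decline by shoreline vegetation loss → bird nesting decline)
(C) overfishing of top predator — fish kill events +; shoreline vegetation loss -; bird nesting decline -; water clarity down -; nitrate down -
(D) sediment plume from construction — does not account for shoreline vegetation loss
(B) alone accounts for all the evidence.

B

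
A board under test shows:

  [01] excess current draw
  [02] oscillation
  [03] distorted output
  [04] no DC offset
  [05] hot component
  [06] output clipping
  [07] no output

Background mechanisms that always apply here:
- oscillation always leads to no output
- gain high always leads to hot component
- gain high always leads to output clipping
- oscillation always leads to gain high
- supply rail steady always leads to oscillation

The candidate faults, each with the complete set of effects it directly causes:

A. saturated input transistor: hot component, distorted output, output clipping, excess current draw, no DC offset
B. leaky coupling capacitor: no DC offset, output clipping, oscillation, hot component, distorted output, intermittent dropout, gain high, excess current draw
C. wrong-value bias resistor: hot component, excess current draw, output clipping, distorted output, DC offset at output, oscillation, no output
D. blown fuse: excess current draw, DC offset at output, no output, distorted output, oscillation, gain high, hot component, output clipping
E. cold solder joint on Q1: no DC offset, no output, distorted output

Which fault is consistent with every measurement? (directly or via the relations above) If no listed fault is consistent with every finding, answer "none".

B

Per-candidate check:
(A) saturated input transistor — does not account for oscillation, no output
(B) leaky coupling capacitor — excess current draw ✓; oscillation ✓; distorted output ✓; no DC offset ✓; hot component ✓; output clipping ✓; no output ✓ (through oscillation → no output)
(C) wrong-value bias resistor — fails on no DC offset (predicts DC offset at output, not no DC offset)
(D) blown fuse — excess current draw ✓; oscillation ✓; distorted output ✓; no DC offset ✗; hot component ✓; output clipping ✓; no output ✓
(E) cold solder joint on Q1 — excess current draw ✗; oscillation ✗; distorted output ✓; no DC offset ✓; hot component ✗; output clipping ✗; no output ✓
(B) is the only candidate with no mismatches.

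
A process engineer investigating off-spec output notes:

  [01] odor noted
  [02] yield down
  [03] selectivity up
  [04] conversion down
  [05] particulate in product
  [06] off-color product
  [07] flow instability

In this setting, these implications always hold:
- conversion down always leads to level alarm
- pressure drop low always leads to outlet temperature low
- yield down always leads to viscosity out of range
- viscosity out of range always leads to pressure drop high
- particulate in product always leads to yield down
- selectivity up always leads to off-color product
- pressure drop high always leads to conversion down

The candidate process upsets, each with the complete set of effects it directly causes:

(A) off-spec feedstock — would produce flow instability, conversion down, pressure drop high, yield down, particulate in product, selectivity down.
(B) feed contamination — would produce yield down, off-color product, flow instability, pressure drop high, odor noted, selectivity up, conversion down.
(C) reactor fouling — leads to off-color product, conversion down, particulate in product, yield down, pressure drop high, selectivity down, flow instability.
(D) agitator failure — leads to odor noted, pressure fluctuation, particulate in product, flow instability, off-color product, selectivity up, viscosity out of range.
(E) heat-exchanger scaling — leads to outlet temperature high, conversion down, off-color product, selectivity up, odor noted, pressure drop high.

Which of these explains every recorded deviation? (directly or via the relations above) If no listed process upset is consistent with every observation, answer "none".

D

Testing each hypothesis:
(A) off-spec feedstock — odor noted miss; yield down match; selectivity up miss; conversion down match; particulate in product match; off-color product miss; flow instability match
(B) feed contamination — odor noted match; yield down match; selectivity up match; conversion down match; particulate in product miss; off-color product match; flow instability match
(C) reactor fouling — fails on odor noted, selectivity up (predicts selectivity down, not selectivity up)
(D) agitator failure — odor noted match; yield down match (through particulate in product → yield down); selectivity up match; conversion down match (through viscosity out of range → pressure drop high → conversion down); particulate in product match; off-color product match; flow instability match
(E) heat-exchanger scaling — odor noted match; yield down miss; selectivity up match; conversion down match; particulate in product miss; off-color product match; flow instability miss
(D) alone accounts for all the evidence.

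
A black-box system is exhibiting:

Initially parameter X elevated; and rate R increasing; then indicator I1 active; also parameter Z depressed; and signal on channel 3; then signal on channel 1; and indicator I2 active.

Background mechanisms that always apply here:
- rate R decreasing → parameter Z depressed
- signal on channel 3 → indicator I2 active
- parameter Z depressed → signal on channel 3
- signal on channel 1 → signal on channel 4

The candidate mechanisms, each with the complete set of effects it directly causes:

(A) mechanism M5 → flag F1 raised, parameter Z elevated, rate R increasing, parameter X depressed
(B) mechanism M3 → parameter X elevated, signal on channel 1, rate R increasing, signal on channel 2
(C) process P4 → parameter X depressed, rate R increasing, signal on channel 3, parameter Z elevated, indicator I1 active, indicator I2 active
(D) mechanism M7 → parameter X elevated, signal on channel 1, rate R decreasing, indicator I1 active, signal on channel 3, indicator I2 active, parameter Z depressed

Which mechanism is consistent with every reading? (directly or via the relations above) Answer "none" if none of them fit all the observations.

Testing each hypothesis:
(A) mechanism M5 — fails on parameter X elevated, indicator I1 active, parameter Z depressed, signal on channel 3, signal on channel 1, indicator I2 active (predicts parameter X depressed, not parameter X elevated; predicts parameter Z elevated, not parameter Z depressed)
(B) mechanism M3 — does not account for indicator I1 active, parameter Z depressed, signal on channel 3, indicator I2 active
(C) process P4 — parameter X elevated miss; rate R increasing match; indicator I1 active match; parameter Z depressed miss; signal on channel 3 match; signal on channel 1 miss; indicator I2 active match
(D) mechanism M7 — parameter X elevated match; rate R increasing miss; indicator I1 active match; parameter Z depressed match; signal on channel 3 match; signal on channel 1 match; indicator I2 active match
None of the listed candidates fits everything.

none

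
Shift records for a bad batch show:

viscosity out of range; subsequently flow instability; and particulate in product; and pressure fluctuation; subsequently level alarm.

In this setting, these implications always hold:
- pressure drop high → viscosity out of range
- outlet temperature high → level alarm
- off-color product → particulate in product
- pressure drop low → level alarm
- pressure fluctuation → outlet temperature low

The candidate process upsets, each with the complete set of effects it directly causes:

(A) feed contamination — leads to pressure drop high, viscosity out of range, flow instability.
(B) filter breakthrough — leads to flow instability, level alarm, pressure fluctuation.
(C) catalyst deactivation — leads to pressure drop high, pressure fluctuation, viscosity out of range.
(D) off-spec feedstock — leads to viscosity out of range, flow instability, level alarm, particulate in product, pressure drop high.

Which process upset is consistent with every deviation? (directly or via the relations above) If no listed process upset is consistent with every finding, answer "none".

Testing each hypothesis:
(A) feed contamination — viscosity out of range ✓; flow instability ✓; particulate in product ✗; pressure fluctuation ✗; level alarm ✗
(B) filter breakthrough — does not account for viscosity out of range, particulate in product
(C) catalyst deactivation — does not account for flow instability, particulate in product, level alarm
(D) off-spec feedstock — viscosity out of range ✓; flow instability ✓; particulate in product ✓; pressure fluctuation ✗; level alarm ✓
Every candidate fails on at least one observation.

none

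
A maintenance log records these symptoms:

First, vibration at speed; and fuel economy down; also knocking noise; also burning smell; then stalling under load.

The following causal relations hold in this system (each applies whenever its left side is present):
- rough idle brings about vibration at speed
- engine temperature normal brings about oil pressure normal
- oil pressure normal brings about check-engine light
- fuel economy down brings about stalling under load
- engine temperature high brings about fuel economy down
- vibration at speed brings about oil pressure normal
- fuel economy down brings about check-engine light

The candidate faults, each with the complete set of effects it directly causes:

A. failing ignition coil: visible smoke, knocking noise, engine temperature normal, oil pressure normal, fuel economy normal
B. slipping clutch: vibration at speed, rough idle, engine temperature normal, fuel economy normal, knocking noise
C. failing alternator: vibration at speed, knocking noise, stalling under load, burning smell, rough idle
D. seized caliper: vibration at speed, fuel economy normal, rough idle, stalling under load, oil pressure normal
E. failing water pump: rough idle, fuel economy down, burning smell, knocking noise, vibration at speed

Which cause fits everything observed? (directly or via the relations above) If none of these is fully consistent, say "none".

E

Checking each candidate against the observations:
(A) failing ignition coil — vibration at speed ✗; fuel economy down ✗; knocking noise ✓; burning smell ✗; stalling under load ✗
(B) slipping clutch — fails on fuel economy down, burning smell, stalling under load (predicts fuel economy normal, not fuel economy down)
(C) failing alternator — vibration at speed ✓; fuel economy down ✗; knocking noise ✓; burning smell ✓; stalling under load ✓
(D) seized caliper — fails on fuel economy down, knocking noise, burning smell (predicts fuel economy normal, not fuel economy down)
(E) failing water pump — vibration at speed ✓; fuel economy down ✓; knocking noise ✓; burning smell ✓; stalling under load ✓ (through fuel economy down → stalling under load)
Only (E) is consistent with every observation.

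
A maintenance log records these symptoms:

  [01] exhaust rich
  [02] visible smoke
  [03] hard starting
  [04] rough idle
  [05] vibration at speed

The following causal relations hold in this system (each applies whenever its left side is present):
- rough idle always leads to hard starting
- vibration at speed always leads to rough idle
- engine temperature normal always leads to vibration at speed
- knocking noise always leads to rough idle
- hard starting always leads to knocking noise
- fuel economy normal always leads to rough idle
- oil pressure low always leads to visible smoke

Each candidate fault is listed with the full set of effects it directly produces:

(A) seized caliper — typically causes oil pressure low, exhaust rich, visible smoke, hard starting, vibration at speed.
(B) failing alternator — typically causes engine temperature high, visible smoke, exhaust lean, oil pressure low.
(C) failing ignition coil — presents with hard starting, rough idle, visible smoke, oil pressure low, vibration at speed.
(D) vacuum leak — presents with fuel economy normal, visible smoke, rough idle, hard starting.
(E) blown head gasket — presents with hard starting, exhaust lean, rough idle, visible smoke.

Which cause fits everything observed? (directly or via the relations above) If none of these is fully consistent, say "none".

A

Testing each hypothesis:
(A) seized caliper — exhaust rich ✓; visible smoke ✓; hard starting ✓; rough idle ✓ (by vibration at speed → rough idle); vibration at speed ✓
(B) failing alternator — exhaust rich ✗; visible smoke ✓; hard starting ✗; rough idle ✗; vibration at speed ✗
(C) failing ignition coil — does not account for exhaust rich
(D) vacuum leak — exhaust rich ✗; visible smoke ✓; hard starting ✓; rough idle ✓; vibration at speed ✗
(E) blown head gasket — exhaust rich ✗; visible smoke ✓; hard starting ✓; rough idle ✓; vibration at speed ✗
Only (A) is consistent with every observation.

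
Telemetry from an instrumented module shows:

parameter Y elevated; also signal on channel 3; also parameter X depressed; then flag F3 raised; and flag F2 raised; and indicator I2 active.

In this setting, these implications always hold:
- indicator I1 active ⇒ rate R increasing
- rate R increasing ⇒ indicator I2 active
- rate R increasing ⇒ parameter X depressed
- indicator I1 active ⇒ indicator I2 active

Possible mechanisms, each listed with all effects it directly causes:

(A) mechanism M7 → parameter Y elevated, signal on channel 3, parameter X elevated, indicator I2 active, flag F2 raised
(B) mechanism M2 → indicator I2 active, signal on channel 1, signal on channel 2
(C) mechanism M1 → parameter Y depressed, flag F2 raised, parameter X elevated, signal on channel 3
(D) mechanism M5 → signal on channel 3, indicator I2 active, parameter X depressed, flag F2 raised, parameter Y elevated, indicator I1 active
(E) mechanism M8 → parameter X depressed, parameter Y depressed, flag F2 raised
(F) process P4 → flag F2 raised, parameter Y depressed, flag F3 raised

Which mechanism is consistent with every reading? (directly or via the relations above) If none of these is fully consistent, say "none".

none

Per-candidate check:
(A) mechanism M7 — parameter Y elevated yes; signal on channel 3 yes; parameter X depressed NO; flag F3 raised NO; flag F2 raised yes; indicator I2 active yes
(B) mechanism M2 — parameter Y elevated NO; signal on channel 3 NO; parameter X depressed NO; flag F3 raised NO; flag F2 raised NO; indicator I2 active yes
(C) mechanism M1 — fails on parameter Y elevated, parameter X depressed, flag F3 raised, indicator I2 active (predicts parameter Y depressed, not parameter Y elevated; predicts parameter X elevated, not parameter X depressed)
(D) mechanism M5 — parameter Y elevated yes; signal on channel 3 yes; parameter X depressed yes; flag F3 raised NO; flag F2 raised yes; indicator I2 active yes
(E) mechanism M8 — fails on parameter Y elevated, signal on channel 3, flag F3 raised, indicator I2 active (predicts parameter Y depressed, not parameter Y elevated)
(F) process P4 — fails on parameter Y elevated, signal on channel 3, parameter X depressed, indicator I2 active (predicts parameter Y depressed, not parameter Y elevated)
None of the listed candidates fits everything.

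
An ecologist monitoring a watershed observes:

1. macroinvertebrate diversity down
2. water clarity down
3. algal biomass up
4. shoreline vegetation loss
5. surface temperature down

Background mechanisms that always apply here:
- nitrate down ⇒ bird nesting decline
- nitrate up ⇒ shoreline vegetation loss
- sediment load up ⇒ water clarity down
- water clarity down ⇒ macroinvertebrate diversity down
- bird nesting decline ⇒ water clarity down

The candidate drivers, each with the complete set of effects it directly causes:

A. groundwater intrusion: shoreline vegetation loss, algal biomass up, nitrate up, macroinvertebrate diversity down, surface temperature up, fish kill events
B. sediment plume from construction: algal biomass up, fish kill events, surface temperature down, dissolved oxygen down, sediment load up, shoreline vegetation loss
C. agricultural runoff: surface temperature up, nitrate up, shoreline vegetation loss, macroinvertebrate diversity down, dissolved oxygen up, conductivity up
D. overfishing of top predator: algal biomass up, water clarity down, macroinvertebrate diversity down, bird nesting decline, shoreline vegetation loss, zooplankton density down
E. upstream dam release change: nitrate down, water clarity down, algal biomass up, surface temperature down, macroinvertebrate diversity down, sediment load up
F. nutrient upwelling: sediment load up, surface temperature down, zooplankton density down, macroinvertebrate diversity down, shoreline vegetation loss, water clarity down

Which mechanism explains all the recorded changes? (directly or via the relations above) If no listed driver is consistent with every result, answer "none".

B

Per-candidate check:
(A) groundwater intrusion — fails on water clarity down, surface temperature down (predicts surface temperature up, not surface temperature down)
(B) sediment plume from construction — macroinvertebrate diversity down + (through sediment load up → water clarity down → macroinvertebrate diversity down); water clarity down + (through sediment load up → water clarity down); algal biomass up +; shoreline vegetation loss +; surface temperature down +
(C) agricultural runoff — macroinvertebrate diversity down +; water clarity down -; algal biomass up -; shoreline vegetation loss +; surface temperature down -
(D) overfishing of top predator — macroinvertebrate diversity down +; water clarity down +; algal biomass up +; shoreline vegetation loss +; surface temperature down -
(E) upstream dam release change — macroinvertebrate diversity down +; water clarity down +; algal biomass up +; shoreline vegetation loss -; surface temperature down +
(F) nutrient upwelling — macroinvertebrate diversity down +; water clarity down +; algal biomass up -; shoreline vegetation loss +; surface temperature down +
Only (B) is consistent with every observation.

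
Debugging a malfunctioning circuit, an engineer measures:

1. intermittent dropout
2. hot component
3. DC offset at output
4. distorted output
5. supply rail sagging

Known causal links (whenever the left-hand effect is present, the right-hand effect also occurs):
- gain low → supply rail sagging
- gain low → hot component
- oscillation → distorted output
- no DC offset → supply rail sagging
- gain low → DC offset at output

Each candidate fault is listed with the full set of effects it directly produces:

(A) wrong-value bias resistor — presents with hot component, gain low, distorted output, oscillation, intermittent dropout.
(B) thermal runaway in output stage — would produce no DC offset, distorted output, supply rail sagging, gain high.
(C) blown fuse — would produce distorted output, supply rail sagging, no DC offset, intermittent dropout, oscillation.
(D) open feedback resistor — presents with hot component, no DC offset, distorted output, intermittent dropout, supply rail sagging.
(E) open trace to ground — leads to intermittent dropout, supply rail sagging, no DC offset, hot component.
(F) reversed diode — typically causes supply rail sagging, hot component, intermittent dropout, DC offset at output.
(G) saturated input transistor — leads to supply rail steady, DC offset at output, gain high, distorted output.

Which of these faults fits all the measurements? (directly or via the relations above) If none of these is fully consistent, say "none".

A

Per-candidate check:
(A) wrong-value bias resistor — intermittent dropout match; hot component match; DC offset at output match (via gain low → DC offset at output); distorted output match; supply rail sagging match (via gain low → supply rail sagging)
(B) thermal runaway in output stage — intermittent dropout miss; hot component miss; DC offset at output miss; distorted output match; supply rail sagging match
(C) blown fuse — fails on hot component, DC offset at output (predicts no DC offset, not DC offset at output)
(D) open feedback resistor — fails on DC offset at output (predicts no DC offset, not DC offset at output)
(E) open trace to ground — intermittent dropout match; hot component match; DC offset at output miss; distorted output miss; supply rail sagging match
(F) reversed diode — does not account for distorted output
(G) saturated input transistor — intermittent dropout miss; hot component miss; DC offset at output match; distorted output match; supply rail sagging miss
(A) alone accounts for all the evidence.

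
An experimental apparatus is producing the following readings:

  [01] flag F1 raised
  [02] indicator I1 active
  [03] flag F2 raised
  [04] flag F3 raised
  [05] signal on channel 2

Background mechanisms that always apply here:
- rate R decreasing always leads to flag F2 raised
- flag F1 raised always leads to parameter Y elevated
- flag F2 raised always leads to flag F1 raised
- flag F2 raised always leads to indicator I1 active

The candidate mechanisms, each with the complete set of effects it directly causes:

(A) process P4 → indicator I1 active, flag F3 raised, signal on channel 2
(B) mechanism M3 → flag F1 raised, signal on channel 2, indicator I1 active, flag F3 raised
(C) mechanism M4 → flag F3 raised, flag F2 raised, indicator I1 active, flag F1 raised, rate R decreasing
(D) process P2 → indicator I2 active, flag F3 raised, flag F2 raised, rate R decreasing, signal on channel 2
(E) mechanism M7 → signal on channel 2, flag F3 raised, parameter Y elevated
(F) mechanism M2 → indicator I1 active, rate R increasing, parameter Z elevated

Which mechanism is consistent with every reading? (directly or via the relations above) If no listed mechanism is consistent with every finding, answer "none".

D

Testing each hypothesis:
(A) process P4 — does not account for flag F1 raised, flag F2 raised
(B) mechanism M3 — flag F1 raised ✓; indicator I1 active ✓; flag F2 raised ✗; flag F3 raised ✓; signal on channel 2 ✓
(C) mechanism M4 — does not account for signal on channel 2
(D) process P2 — flag F1 raised ✓ (by flag F2 raised → flag F1 raised); indicator I1 active ✓ (by flag F2 raised → indicator I1 active); flag F2 raised ✓; flag F3 raised ✓; signal on channel 2 ✓
(E) mechanism M7 — does not account for flag F1 raised, indicator I1 active, flag F2 raised
(F) mechanism M2 — does not account for flag F1 raised, flag F2 raised, flag F3 raised, signal on channel 2
(D) is the only candidate with no mismatches.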